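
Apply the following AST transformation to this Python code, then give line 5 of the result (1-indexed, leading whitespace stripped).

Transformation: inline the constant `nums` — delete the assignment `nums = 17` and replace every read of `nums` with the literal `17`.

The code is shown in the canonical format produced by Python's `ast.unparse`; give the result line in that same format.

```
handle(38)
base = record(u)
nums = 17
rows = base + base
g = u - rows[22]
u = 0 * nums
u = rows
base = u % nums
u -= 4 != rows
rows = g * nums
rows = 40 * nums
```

u = 0 * 17

Transformed code:
handle(38)
base = record(u)
rows = base + base
g = u - rows[22]
u = 0 * 17
u = rows
base = u % 17
u -= 4 != rows
rows = g * 17
rows = 40 * 17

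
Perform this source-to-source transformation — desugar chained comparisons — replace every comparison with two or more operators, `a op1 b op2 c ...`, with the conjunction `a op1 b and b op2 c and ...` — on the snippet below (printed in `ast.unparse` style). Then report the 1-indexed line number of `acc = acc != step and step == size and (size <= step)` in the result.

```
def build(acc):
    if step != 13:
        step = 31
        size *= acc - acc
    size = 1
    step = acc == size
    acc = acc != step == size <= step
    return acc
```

Transformed code:
def build(acc):
    if step != 13:
        step = 31
        size *= acc - acc
    size = 1
    step = acc == size
    acc = acc != step and step == size and (size <= step)
    return acc

7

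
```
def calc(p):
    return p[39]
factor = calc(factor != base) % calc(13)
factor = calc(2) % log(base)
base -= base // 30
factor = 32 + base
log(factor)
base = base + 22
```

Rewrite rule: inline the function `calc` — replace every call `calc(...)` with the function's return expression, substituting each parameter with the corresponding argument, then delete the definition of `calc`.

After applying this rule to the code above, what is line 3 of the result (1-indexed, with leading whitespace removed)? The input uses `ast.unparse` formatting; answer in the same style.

Transformed code:
factor = (factor != base)[39] % 13[39]
factor = 2[39] % log(base)
base -= base // 30
factor = 32 + base
log(factor)
base = base + 22

base -= base // 30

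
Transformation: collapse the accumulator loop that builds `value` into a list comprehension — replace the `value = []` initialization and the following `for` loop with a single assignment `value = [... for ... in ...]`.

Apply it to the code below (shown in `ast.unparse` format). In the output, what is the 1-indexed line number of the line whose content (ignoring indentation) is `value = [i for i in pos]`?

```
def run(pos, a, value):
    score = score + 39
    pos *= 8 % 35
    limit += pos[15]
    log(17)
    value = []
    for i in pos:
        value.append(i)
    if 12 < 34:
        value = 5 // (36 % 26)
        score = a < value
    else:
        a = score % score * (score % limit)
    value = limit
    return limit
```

Transformed code:
def run(pos, a, value):
    score = score + 39
    pos *= 8 % 35
    limit += pos[15]
    log(17)
    value = [i for i in pos]
    if 12 < 34:
        value = 5 // (36 % 26)
        score = a < value
    else:
        a = score % score * (score % limit)
    value = limit
    return limit

6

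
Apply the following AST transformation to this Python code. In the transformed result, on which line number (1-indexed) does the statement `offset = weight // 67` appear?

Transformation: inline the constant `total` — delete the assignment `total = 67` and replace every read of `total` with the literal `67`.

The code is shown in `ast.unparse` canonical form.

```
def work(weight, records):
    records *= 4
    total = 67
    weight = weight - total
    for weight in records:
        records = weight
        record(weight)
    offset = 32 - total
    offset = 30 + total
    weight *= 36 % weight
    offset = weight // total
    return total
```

10

Transformed code:
def work(weight, records):
    records *= 4
    weight = weight - 67
    for weight in records:
        records = weight
        record(weight)
    offset = 32 - 67
    offset = 30 + 67
    weight *= 36 % weight
    offset = weight // 67
    return 67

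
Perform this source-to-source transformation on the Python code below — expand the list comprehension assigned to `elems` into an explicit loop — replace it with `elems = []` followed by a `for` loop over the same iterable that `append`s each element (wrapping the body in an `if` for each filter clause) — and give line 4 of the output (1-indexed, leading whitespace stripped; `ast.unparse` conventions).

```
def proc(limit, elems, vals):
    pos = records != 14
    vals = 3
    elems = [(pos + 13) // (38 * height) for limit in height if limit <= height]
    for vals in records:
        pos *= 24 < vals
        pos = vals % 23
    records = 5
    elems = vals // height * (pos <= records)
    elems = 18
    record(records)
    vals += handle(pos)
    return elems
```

elems = []

Transformed code:
def proc(limit, elems, vals):
    pos = records != 14
    vals = 3
    elems = []
    for limit in height:
        if limit <= height:
            elems.append((pos + 13) // (38 * height))
    for vals in records:
        pos *= 24 < vals
        pos = vals % 23
    records = 5
    elems = vals // height * (pos <= records)
    elems = 18
    record(records)
    vals += handle(pos)
    return elems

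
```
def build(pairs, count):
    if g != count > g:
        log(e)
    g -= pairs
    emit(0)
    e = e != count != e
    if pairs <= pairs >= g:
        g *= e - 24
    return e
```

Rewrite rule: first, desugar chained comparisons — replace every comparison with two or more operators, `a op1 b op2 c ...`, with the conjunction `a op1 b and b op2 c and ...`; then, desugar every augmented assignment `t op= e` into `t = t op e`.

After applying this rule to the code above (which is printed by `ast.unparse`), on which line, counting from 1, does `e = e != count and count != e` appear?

Transformed code:
def build(pairs, count):
    if g != count and count > g:
        log(e)
    g = g - pairs
    emit(0)
    e = e != count and count != e
    if pairs <= pairs and pairs >= g:
        g = g * (e - 24)
    return e

6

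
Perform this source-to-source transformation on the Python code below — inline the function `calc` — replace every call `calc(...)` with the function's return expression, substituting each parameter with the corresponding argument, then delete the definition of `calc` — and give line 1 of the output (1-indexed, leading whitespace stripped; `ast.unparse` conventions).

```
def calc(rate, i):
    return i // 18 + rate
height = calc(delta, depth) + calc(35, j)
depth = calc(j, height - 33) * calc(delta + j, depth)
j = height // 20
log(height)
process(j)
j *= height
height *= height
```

height = depth // 18 + delta + (j // 18 + 35)

Transformed code:
height = depth // 18 + delta + (j // 18 + 35)
depth = ((height - 33) // 18 + j) * (depth // 18 + (delta + j))
j = height // 20
log(height)
process(j)
j *= height
height *= height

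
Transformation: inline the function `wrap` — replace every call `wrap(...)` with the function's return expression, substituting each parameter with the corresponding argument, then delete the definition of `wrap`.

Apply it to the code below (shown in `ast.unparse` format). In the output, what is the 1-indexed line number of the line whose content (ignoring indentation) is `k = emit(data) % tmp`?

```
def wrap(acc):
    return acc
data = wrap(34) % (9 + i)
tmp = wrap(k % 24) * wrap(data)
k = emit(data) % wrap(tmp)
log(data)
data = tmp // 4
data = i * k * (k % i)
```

Transformed code:
data = 34 % (9 + i)
tmp = k % 24 * data
k = emit(data) % tmp
log(data)
data = tmp // 4
data = i * k * (k % i)

3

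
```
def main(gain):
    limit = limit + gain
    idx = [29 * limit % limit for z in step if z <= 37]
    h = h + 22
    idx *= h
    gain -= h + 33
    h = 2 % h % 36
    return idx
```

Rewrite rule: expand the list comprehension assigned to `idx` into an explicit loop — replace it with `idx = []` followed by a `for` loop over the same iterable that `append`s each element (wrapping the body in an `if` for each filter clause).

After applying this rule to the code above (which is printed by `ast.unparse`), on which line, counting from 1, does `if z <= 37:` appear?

Transformed code:
def main(gain):
    limit = limit + gain
    idx = []
    for z in step:
        if z <= 37:
            idx.append(29 * limit % limit)
    h = h + 22
    idx *= h
    gain -= h + 33
    h = 2 % h % 36
    return idx

5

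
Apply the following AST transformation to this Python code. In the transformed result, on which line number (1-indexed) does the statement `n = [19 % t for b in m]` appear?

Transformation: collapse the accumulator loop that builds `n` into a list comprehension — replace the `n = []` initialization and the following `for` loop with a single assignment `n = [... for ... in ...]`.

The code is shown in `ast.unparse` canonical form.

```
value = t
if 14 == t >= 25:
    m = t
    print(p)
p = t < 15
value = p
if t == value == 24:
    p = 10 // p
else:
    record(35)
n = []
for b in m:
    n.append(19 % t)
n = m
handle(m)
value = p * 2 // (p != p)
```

11

Transformed code:
value = t
if 14 == t >= 25:
    m = t
    print(p)
p = t < 15
value = p
if t == value == 24:
    p = 10 // p
else:
    record(35)
n = [19 % t for b in m]
n = m
handle(m)
value = p * 2 // (p != p)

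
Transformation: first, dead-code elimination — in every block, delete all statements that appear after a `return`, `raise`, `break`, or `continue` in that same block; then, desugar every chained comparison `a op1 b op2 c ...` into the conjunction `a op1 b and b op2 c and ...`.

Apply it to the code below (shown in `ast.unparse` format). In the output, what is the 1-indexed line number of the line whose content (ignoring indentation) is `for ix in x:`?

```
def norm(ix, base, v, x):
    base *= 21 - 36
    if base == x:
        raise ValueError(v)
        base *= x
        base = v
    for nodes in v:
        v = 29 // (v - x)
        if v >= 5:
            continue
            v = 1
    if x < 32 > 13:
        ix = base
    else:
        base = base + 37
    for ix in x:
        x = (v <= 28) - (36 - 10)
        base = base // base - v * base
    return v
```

13

Transformed code:
def norm(ix, base, v, x):
    base *= 21 - 36
    if base == x:
        raise ValueError(v)
    for nodes in v:
        v = 29 // (v - x)
        if v >= 5:
            continue
    if x < 32 and 32 > 13:
        ix = base
    else:
        base = base + 37
    for ix in x:
        x = (v <= 28) - (36 - 10)
        base = base // base - v * base
    return v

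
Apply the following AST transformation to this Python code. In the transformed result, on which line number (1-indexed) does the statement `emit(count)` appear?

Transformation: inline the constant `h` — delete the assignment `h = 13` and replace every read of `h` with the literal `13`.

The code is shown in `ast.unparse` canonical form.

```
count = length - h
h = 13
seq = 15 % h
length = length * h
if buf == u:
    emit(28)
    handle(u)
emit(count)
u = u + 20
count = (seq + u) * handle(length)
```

7

Transformed code:
count = length - 13
seq = 15 % 13
length = length * 13
if buf == u:
    emit(28)
    handle(u)
emit(count)
u = u + 20
count = (seq + u) * handle(length)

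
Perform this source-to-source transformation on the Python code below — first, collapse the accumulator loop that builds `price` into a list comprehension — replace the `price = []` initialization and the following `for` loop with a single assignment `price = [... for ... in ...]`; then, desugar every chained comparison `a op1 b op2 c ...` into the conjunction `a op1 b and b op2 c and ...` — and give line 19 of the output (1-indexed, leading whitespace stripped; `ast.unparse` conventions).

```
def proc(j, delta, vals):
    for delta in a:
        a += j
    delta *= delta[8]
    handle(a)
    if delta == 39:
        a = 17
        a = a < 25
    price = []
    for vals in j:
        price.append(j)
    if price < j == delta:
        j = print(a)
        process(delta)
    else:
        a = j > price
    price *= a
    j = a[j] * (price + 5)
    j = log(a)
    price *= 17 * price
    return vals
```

return vals

Transformed code:
def proc(j, delta, vals):
    for delta in a:
        a += j
    delta *= delta[8]
    handle(a)
    if delta == 39:
        a = 17
        a = a < 25
    price = [j for vals in j]
    if price < j and j == delta:
        j = print(a)
        process(delta)
    else:
        a = j > price
    price *= a
    j = a[j] * (price + 5)
    j = log(a)
    price *= 17 * price
    return vals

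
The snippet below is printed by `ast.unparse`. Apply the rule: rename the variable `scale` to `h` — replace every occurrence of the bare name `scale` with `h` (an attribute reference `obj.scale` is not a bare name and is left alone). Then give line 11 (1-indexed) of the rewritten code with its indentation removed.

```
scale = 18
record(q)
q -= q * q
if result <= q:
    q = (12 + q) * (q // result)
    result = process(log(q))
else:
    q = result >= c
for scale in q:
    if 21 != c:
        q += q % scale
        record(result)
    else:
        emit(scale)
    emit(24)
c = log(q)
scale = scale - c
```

Transformed code:
h = 18
record(q)
q -= q * q
if result <= q:
    q = (12 + q) * (q // result)
    result = process(log(q))
else:
    q = result >= c
for h in q:
    if 21 != c:
        q += q % h
        record(result)
    else:
        emit(h)
    emit(24)
c = log(q)
h = h - c

q += q % h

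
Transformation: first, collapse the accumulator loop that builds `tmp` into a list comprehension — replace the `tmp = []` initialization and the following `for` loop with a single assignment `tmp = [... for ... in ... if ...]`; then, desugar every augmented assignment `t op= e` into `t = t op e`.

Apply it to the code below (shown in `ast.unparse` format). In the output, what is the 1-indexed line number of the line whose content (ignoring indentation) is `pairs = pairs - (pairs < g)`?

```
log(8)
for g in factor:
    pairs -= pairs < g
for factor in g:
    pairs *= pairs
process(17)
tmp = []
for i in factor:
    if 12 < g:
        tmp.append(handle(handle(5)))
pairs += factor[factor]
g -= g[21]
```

Transformed code:
log(8)
for g in factor:
    pairs = pairs - (pairs < g)
for factor in g:
    pairs = pairs * pairs
process(17)
tmp = [handle(handle(5)) for i in factor if 12 < g]
pairs = pairs + factor[factor]
g = g - g[21]

3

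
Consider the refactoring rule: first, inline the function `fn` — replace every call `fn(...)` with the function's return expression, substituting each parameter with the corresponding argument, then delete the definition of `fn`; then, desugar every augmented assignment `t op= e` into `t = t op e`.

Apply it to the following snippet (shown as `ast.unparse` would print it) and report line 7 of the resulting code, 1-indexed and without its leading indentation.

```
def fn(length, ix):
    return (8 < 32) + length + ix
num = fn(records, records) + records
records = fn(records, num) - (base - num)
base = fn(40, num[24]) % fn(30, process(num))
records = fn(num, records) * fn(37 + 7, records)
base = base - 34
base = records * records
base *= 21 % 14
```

base = base * (21 % 14)

Transformed code:
num = (8 < 32) + records + records + records
records = (8 < 32) + records + num - (base - num)
base = ((8 < 32) + 40 + num[24]) % ((8 < 32) + 30 + process(num))
records = ((8 < 32) + num + records) * ((8 < 32) + (37 + 7) + records)
base = base - 34
base = records * records
base = base * (21 % 14)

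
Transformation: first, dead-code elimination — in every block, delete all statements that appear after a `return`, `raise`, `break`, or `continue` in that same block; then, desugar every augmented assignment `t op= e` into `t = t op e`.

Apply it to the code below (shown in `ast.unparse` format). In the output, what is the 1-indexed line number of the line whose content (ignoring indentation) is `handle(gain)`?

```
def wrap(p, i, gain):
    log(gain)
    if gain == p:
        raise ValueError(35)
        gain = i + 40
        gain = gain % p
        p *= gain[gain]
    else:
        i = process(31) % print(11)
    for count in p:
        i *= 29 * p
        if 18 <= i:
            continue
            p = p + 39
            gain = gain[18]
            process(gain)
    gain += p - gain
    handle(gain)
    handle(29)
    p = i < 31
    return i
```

12

Transformed code:
def wrap(p, i, gain):
    log(gain)
    if gain == p:
        raise ValueError(35)
    else:
        i = process(31) % print(11)
    for count in p:
        i = i * (29 * p)
        if 18 <= i:
            continue
    gain = gain + (p - gain)
    handle(gain)
    handle(29)
    p = i < 31
    return i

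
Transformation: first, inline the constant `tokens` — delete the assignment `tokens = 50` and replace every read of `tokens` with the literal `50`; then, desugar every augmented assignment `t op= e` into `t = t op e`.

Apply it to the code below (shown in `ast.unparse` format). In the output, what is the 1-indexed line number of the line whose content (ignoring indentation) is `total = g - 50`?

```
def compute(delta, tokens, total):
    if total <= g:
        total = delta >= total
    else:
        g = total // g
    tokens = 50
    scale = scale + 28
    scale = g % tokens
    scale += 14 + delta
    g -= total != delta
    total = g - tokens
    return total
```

10

Transformed code:
def compute(delta, tokens, total):
    if total <= g:
        total = delta >= total
    else:
        g = total // g
    scale = scale + 28
    scale = g % 50
    scale = scale + (14 + delta)
    g = g - (total != delta)
    total = g - 50
    return total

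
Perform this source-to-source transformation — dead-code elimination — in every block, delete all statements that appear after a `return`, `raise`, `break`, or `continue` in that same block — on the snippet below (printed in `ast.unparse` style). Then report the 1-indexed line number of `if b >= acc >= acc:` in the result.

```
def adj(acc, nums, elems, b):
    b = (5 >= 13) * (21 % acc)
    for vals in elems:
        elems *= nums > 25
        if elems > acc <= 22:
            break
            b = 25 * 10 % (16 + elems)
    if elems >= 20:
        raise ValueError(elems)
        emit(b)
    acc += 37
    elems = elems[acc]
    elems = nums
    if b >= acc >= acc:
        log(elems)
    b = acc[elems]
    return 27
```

12

Transformed code:
def adj(acc, nums, elems, b):
    b = (5 >= 13) * (21 % acc)
    for vals in elems:
        elems *= nums > 25
        if elems > acc <= 22:
            break
    if elems >= 20:
        raise ValueError(elems)
    acc += 37
    elems = elems[acc]
    elems = nums
    if b >= acc >= acc:
        log(elems)
    b = acc[elems]
    return 27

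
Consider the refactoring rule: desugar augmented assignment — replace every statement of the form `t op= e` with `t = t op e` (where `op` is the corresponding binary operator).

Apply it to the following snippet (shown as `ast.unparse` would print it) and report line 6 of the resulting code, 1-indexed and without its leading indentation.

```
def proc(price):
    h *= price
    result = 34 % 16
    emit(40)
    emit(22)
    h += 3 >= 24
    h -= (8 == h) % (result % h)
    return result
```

Transformed code:
def proc(price):
    h = h * price
    result = 34 % 16
    emit(40)
    emit(22)
    h = h + (3 >= 24)
    h = h - (8 == h) % (result % h)
    return result

h = h + (3 >= 24)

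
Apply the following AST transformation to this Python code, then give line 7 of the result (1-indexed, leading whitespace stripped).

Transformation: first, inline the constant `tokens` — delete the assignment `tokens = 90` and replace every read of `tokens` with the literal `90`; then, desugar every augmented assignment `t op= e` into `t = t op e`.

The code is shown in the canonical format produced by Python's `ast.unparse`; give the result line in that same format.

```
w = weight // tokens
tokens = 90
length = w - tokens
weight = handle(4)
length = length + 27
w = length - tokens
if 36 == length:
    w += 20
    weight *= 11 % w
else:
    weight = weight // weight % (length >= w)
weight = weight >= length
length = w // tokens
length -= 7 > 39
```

w = w + 20

Transformed code:
w = weight // 90
length = w - 90
weight = handle(4)
length = length + 27
w = length - 90
if 36 == length:
    w = w + 20
    weight = weight * (11 % w)
else:
    weight = weight // weight % (length >= w)
weight = weight >= length
length = w // 90
length = length - (7 > 39)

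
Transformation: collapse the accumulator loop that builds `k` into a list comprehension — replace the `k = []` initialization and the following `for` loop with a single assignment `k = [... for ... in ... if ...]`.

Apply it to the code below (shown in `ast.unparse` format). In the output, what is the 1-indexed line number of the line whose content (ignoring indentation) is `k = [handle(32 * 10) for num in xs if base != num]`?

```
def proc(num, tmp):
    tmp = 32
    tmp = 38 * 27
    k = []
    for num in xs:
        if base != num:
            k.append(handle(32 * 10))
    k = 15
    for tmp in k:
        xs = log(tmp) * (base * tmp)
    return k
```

4

Transformed code:
def proc(num, tmp):
    tmp = 32
    tmp = 38 * 27
    k = [handle(32 * 10) for num in xs if base != num]
    k = 15
    for tmp in k:
        xs = log(tmp) * (base * tmp)
    return k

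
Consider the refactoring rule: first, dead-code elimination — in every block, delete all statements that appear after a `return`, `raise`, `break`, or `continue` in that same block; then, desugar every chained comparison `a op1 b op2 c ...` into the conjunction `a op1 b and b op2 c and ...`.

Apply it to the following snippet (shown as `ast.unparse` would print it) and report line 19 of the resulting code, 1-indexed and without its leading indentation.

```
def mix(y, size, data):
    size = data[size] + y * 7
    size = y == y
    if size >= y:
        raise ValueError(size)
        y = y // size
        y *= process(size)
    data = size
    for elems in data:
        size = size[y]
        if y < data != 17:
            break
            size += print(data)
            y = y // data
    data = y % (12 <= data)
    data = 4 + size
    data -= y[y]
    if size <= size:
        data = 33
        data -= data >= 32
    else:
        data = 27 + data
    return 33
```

Transformed code:
def mix(y, size, data):
    size = data[size] + y * 7
    size = y == y
    if size >= y:
        raise ValueError(size)
    data = size
    for elems in data:
        size = size[y]
        if y < data and data != 17:
            break
    data = y % (12 <= data)
    data = 4 + size
    data -= y[y]
    if size <= size:
        data = 33
        data -= data >= 32
    else:
        data = 27 + data
    return 33

return 33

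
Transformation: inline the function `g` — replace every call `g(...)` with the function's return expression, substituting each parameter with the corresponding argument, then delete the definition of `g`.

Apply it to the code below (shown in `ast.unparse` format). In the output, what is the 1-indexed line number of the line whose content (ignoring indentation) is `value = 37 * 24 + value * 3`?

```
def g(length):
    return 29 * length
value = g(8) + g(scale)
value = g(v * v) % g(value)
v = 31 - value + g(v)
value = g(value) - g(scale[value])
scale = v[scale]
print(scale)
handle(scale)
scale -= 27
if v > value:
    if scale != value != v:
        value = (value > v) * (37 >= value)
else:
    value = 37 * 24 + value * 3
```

Transformed code:
value = 29 * 8 + 29 * scale
value = 29 * (v * v) % (29 * value)
v = 31 - value + 29 * v
value = 29 * value - 29 * scale[value]
scale = v[scale]
print(scale)
handle(scale)
scale -= 27
if v > value:
    if scale != value != v:
        value = (value > v) * (37 >= value)
else:
    value = 37 * 24 + value * 3

13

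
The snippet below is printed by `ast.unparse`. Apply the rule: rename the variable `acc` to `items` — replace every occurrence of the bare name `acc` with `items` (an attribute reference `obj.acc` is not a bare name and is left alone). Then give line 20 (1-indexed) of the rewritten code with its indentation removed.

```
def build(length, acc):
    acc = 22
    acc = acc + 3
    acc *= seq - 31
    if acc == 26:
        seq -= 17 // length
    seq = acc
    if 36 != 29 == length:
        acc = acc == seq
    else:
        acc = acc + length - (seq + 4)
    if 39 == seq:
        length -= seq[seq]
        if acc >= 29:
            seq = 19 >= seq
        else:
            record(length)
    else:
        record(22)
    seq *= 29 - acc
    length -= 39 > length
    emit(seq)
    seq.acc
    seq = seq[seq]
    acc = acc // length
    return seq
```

seq *= 29 - items

Transformed code:
def build(length, items):
    items = 22
    items = items + 3
    items *= seq - 31
    if items == 26:
        seq -= 17 // length
    seq = items
    if 36 != 29 == length:
        items = items == seq
    else:
        items = items + length - (seq + 4)
    if 39 == seq:
        length -= seq[seq]
        if items >= 29:
            seq = 19 >= seq
        else:
            record(length)
    else:
        record(22)
    seq *= 29 - items
    length -= 39 > length
    emit(seq)
    seq.acc
    seq = seq[seq]
    items = items // length
    return seq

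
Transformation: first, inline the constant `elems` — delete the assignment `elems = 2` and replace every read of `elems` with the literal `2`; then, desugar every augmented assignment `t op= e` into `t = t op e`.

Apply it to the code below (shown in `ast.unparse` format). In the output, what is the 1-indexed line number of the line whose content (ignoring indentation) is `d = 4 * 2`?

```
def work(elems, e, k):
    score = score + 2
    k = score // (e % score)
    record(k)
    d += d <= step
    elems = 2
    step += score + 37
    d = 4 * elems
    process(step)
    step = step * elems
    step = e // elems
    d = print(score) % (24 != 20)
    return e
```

Transformed code:
def work(elems, e, k):
    score = score + 2
    k = score // (e % score)
    record(k)
    d = d + (d <= step)
    step = step + (score + 37)
    d = 4 * 2
    process(step)
    step = step * 2
    step = e // 2
    d = print(score) % (24 != 20)
    return e

7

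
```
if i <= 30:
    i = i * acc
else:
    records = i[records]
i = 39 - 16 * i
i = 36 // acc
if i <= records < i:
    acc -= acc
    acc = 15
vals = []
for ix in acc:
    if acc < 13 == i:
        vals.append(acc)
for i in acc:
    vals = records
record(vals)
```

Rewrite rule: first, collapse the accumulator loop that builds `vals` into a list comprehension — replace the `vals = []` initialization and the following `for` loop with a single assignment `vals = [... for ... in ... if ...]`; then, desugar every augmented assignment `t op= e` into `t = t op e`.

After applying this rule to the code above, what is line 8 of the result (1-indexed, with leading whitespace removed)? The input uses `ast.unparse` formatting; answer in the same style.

acc = acc - acc

Transformed code:
if i <= 30:
    i = i * acc
else:
    records = i[records]
i = 39 - 16 * i
i = 36 // acc
if i <= records < i:
    acc = acc - acc
    acc = 15
vals = [acc for ix in acc if acc < 13 == i]
for i in acc:
    vals = records
record(vals)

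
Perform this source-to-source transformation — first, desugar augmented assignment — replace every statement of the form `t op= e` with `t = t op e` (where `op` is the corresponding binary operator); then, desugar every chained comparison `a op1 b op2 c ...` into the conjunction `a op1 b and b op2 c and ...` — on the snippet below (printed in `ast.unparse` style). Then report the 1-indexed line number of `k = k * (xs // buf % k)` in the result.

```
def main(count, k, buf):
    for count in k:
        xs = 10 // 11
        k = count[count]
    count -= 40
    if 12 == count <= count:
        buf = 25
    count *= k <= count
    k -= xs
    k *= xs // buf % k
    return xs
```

10

Transformed code:
def main(count, k, buf):
    for count in k:
        xs = 10 // 11
        k = count[count]
    count = count - 40
    if 12 == count and count <= count:
        buf = 25
    count = count * (k <= count)
    k = k - xs
    k = k * (xs // buf % k)
    return xs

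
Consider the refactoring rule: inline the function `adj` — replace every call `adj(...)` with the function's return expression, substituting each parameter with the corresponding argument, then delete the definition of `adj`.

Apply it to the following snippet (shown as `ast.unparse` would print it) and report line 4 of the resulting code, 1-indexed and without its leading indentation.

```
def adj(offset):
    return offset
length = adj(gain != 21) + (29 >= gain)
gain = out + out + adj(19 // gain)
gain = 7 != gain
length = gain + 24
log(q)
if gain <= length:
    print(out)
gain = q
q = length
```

Transformed code:
length = (gain != 21) + (29 >= gain)
gain = out + out + 19 // gain
gain = 7 != gain
length = gain + 24
log(q)
if gain <= length:
    print(out)
gain = q
q = length

length = gain + 24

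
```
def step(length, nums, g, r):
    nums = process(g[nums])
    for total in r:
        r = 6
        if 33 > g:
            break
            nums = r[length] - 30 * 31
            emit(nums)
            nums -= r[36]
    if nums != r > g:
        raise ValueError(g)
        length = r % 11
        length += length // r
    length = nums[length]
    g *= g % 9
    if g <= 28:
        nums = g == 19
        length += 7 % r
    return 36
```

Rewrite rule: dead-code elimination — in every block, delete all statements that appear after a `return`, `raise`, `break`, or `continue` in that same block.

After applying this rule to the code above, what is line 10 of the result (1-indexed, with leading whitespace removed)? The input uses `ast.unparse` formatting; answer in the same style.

g *= g % 9

Transformed code:
def step(length, nums, g, r):
    nums = process(g[nums])
    for total in r:
        r = 6
        if 33 > g:
            break
    if nums != r > g:
        raise ValueError(g)
    length = nums[length]
    g *= g % 9
    if g <= 28:
        nums = g == 19
        length += 7 % r
    return 36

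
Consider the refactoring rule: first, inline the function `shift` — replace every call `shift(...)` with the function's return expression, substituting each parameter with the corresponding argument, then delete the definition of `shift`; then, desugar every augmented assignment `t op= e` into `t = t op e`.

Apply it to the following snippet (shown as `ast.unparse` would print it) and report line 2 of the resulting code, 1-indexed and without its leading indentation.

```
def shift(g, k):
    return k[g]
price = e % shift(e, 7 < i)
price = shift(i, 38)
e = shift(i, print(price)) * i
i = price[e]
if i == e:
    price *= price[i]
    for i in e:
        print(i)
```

price = 38[i]

Transformed code:
price = e % (7 < i)[e]
price = 38[i]
e = print(price)[i] * i
i = price[e]
if i == e:
    price = price * price[i]
    for i in e:
        print(i)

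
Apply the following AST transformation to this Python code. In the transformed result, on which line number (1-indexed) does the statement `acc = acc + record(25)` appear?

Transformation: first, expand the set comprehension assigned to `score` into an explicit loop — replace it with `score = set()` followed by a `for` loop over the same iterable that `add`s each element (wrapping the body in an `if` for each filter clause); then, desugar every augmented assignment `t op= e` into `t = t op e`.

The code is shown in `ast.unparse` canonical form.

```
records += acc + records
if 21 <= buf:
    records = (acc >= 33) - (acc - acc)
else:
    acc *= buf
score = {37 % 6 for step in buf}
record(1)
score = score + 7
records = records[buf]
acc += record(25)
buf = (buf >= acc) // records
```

Transformed code:
records = records + (acc + records)
if 21 <= buf:
    records = (acc >= 33) - (acc - acc)
else:
    acc = acc * buf
score = set()
for step in buf:
    score.add(37 % 6)
record(1)
score = score + 7
records = records[buf]
acc = acc + record(25)
buf = (buf >= acc) // records

12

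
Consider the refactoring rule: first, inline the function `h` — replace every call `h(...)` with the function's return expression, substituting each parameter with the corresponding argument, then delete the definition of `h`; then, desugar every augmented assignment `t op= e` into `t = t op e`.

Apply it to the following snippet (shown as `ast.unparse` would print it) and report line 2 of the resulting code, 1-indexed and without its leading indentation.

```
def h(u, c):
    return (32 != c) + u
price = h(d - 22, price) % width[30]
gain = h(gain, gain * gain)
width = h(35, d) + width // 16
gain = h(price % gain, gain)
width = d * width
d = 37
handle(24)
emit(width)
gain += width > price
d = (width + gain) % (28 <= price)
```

gain = (32 != gain * gain) + gain

Transformed code:
price = ((32 != price) + (d - 22)) % width[30]
gain = (32 != gain * gain) + gain
width = (32 != d) + 35 + width // 16
gain = (32 != gain) + price % gain
width = d * width
d = 37
handle(24)
emit(width)
gain = gain + (width > price)
d = (width + gain) % (28 <= price)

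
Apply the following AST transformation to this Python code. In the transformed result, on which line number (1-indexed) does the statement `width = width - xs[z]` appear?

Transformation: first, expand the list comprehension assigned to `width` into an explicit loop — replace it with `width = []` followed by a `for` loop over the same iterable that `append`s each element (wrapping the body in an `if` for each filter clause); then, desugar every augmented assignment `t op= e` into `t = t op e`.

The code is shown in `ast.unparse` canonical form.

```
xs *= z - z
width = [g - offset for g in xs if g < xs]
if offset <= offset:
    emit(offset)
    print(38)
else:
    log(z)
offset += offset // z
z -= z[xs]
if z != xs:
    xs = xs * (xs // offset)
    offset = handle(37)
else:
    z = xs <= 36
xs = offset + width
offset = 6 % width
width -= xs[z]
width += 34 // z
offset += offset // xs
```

Transformed code:
xs = xs * (z - z)
width = []
for g in xs:
    if g < xs:
        width.append(g - offset)
if offset <= offset:
    emit(offset)
    print(38)
else:
    log(z)
offset = offset + offset // z
z = z - z[xs]
if z != xs:
    xs = xs * (xs // offset)
    offset = handle(37)
else:
    z = xs <= 36
xs = offset + width
offset = 6 % width
width = width - xs[z]
width = width + 34 // z
offset = offset + offset // xs

20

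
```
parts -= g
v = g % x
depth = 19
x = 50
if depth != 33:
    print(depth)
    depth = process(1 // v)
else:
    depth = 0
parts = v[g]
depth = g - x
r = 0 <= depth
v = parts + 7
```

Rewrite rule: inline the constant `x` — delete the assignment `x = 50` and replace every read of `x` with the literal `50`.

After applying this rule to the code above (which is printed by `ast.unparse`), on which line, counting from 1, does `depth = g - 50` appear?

10

Transformed code:
parts -= g
v = g % 50
depth = 19
if depth != 33:
    print(depth)
    depth = process(1 // v)
else:
    depth = 0
parts = v[g]
depth = g - 50
r = 0 <= depth
v = parts + 7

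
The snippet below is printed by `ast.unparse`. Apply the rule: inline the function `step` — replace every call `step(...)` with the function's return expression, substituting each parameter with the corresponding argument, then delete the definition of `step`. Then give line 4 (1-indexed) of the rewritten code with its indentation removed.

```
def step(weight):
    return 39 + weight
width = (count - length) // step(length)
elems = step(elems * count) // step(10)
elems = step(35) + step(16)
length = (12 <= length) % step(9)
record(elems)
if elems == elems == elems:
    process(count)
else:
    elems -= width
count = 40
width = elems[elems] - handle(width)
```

length = (12 <= length) % (39 + 9)

Transformed code:
width = (count - length) // (39 + length)
elems = (39 + elems * count) // (39 + 10)
elems = 39 + 35 + (39 + 16)
length = (12 <= length) % (39 + 9)
record(elems)
if elems == elems == elems:
    process(count)
else:
    elems -= width
count = 40
width = elems[elems] - handle(width)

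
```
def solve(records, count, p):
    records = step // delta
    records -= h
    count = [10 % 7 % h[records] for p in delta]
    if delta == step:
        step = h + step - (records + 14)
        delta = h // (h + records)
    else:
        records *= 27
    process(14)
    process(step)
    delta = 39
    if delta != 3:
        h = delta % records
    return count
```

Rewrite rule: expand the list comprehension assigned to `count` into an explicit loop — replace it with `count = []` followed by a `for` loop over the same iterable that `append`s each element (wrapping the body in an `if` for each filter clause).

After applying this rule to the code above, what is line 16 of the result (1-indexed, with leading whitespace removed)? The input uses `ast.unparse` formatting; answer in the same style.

h = delta % records

Transformed code:
def solve(records, count, p):
    records = step // delta
    records -= h
    count = []
    for p in delta:
        count.append(10 % 7 % h[records])
    if delta == step:
        step = h + step - (records + 14)
        delta = h // (h + records)
    else:
        records *= 27
    process(14)
    process(step)
    delta = 39
    if delta != 3:
        h = delta % records
    return count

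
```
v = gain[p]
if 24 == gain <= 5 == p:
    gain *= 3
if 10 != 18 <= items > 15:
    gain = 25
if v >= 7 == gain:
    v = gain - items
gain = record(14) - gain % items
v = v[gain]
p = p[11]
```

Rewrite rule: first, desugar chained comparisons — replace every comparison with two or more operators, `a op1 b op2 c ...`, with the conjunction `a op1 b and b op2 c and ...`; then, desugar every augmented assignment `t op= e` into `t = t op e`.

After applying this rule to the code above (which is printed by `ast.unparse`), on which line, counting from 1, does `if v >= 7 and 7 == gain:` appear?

6

Transformed code:
v = gain[p]
if 24 == gain and gain <= 5 and (5 == p):
    gain = gain * 3
if 10 != 18 and 18 <= items and (items > 15):
    gain = 25
if v >= 7 and 7 == gain:
    v = gain - items
gain = record(14) - gain % items
v = v[gain]
p = p[11]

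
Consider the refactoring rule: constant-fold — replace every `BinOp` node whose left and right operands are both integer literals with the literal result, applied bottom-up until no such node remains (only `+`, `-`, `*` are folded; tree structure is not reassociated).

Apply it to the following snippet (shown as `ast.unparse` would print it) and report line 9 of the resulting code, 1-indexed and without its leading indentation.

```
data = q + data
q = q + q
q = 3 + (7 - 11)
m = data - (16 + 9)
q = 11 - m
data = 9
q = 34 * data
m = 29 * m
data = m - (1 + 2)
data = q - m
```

Transformed code:
data = q + data
q = q + q
q = -1
m = data - 25
q = 11 - m
data = 9
q = 34 * data
m = 29 * m
data = m - 3
data = q - m

data = m - 3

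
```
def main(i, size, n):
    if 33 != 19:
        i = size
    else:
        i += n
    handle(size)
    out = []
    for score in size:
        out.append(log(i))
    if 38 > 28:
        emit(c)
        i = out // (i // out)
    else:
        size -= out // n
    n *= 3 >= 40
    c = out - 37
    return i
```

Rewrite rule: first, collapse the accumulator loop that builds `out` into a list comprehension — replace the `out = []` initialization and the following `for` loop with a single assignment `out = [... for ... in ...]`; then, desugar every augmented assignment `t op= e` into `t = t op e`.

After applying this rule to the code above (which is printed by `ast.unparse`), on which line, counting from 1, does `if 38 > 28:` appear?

Transformed code:
def main(i, size, n):
    if 33 != 19:
        i = size
    else:
        i = i + n
    handle(size)
    out = [log(i) for score in size]
    if 38 > 28:
        emit(c)
        i = out // (i // out)
    else:
        size = size - out // n
    n = n * (3 >= 40)
    c = out - 37
    return i

8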